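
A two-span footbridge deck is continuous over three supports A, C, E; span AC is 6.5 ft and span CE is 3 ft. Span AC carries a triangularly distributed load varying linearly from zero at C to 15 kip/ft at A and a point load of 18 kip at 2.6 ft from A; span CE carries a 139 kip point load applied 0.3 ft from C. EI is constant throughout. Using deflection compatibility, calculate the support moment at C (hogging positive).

M_C = 50 kip·ft

Take M_C as the redundant. Released structure: two simple spans AC and CE with a hinge at C.
Discontinuity in slope at C on the released structure — sum the simple-span end rotations:
  span AC: triangular load, peak 15: 7w₀L³/(360EI) = 80.1/EI
  span AC: point load 18 at a = 2.6: Pab(L + a)/(6LEI) = 42.59/EI
  span CE: point load 139 at a = 0.3: Pab(L + b)/(6LEI) = 35.65/EI
  relative rotation θ_0 = (122.7 + 35.65)/EI = 158.3/EI
A unit hogging moment at C produces rotation L₁/(3EI) + L₂/(3EI) = 3.167/EI.
Compatibility: M_C·(L₁+L₂)/(3EI) = θ_0, giving M_C = 50 kip·ft (hogging).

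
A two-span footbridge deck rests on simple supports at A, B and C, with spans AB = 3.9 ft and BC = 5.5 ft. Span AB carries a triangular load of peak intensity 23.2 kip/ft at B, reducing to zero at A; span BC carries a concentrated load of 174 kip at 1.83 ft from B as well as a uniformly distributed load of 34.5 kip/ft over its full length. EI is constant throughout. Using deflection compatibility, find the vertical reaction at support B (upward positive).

R_B = 324.3 kip

Take M_B as the redundant. Released structure: two simple spans AB and BC with a hinge at B.
End slopes at the hinge B, treating each span as simply supported:
  span AB: triangular load, peak 23.2: w₀L³/(45EI) = 30.58/EI
  span BC: point load 174 at a = 1.83: Pab(L + b)/(6LEI) = 324.7/EI
  span BC: UDL 34.5: wL³/(24EI) = 239.2/EI
  relative rotation θ_0 = (30.58 + 563.9)/EI = 594.5/EI
A unit hogging moment at B produces rotation L₁/(3EI) + L₂/(3EI) = 3.133/EI.
Compatibility: M_B·(L₁+L₂)/(3EI) = θ_0, giving M_B = 189.7 kip·ft (hogging).
Span AB, ΣM about A with M_B applied at B: R_B^{AB}·3.9 = 117.6 + 189.7, so R_B^{AB} = 78.81 kip and R_A = 45.24 − 78.81 = -33.57 kip.
Span BC, ΣM about C: R_B^{BC}·5.5 = 1160 + 189.7, so R_B^{BC} = 245.5 kip and R_C = 363.8 − 245.5 = 118.3 kip.
R_B = 78.81 + 245.5 = 324.3 kip.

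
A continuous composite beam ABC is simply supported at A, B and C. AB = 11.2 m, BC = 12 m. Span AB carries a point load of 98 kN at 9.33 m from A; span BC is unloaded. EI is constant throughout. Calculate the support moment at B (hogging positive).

Insert a hinge at B; M_B is the redundant, and each span becomes simply supported.
Discontinuity in slope at B on the released structure — sum the simple-span end rotations:
  span AB: point load 98 at a = 9.33: Pab(L + a)/(6LEI) = 522.4/EI
  relative rotation θ_0 = (522.4 + 0)/EI = 522.4/EI
A unit hogging moment at B produces rotation L₁/(3EI) + L₂/(3EI) = 7.733/EI.
Slope continuity at B: θ_0 = M_B·7.733/EI, so M_B = 522.4/7.733 = 67.55 kN·m (hogging).

M_B = 67.55 kN·m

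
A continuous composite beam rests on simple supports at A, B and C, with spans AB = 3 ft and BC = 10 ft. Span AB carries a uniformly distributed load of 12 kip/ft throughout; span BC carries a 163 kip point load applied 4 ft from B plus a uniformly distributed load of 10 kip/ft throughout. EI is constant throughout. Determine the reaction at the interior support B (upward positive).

R_B = 313.1 kip

Insert a hinge at B; M_B is the redundant, and each span becomes simply supported.
Rotations at B on the released spans (each span's end-slope, ×1/EI):
  span AB: UDL 12: wL³/(24EI) = 13.5/EI
  span BC: point load 163 at a = 4: Pab(L + b)/(6LEI) = 1043/EI
  span BC: UDL 10: wL³/(24EI) = 416.7/EI
  relative rotation θ_0 = (13.5 + 1460)/EI = 1473/EI
A unit hogging moment at B produces rotation L₁/(3EI) + L₂/(3EI) = 4.333/EI.
Slope continuity at B: θ_0 = M_B·4.333/EI, so M_B = 1473/4.333 = 340 kip·ft (hogging).
Span AB, ΣM about A with M_B applied at B: R_B^{AB}·3 = 54 + 340, so R_B^{AB} = 131.3 kip and R_A = 36 − 131.3 = -95.34 kip.
Span BC, ΣM about C: R_B^{BC}·10 = 1478 + 340, so R_B^{BC} = 181.8 kip and R_C = 263 − 181.8 = 81.2 kip.
R_B = 131.3 + 181.8 = 313.1 kip.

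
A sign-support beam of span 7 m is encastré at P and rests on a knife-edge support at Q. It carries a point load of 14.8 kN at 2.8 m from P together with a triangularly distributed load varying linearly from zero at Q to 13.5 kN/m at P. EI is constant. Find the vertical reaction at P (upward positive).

Take the reaction at Q as the redundant and release it; the primary structure is a cantilever fixed at P.
Downward deflection at the released point Q due to the loads:
  point load 14.8 at a = 2.8: Pa²(3L − a)/(6EI) = 352/EI
  triangular load, peak 13.5 at the fixed end: w₀L⁴/(30EI) = 1080/EI
  δ_0 = 1432/EI
Flexibility coefficient — unit upward force at Q: δ_{QQ} = L³/(3EI) = 114.3/EI.
Compatibility at Q: δ_0 − R_Q·δ_{QQ} = 0, so R_Q = 1432/114.3 = 12.53 kN.
Vertical equilibrium: R_P = ΣP − R_Q = 62.05 − 12.53 = 49.52 kN.

R_P = 49.52 kN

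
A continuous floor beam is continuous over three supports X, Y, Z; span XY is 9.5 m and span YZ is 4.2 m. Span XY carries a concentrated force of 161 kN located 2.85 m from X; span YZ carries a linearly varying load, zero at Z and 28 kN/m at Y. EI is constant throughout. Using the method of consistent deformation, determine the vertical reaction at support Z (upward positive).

Take M_Y as the redundant. Released structure: two simple spans XY and YZ with a hinge at Y.
End slopes at the hinge Y, treating each span as simply supported:
  span XY: point load 161 at a = 2.85: Pab(L + a)/(6LEI) = 661.1/EI
  span YZ: triangular load, peak 28: w₀L³/(45EI) = 46.1/EI
  relative rotation θ_0 = (661.1 + 46.1)/EI = 707.2/EI
A unit hogging moment at Y produces rotation L₁/(3EI) + L₂/(3EI) = 4.567/EI.
Slope continuity at Y: θ_0 = M_Y·4.567/EI, so M_Y = 707.2/4.567 = 154.9 kN·m (hogging).
Span YZ, ΣM about Z: R_Y^{YZ}·4.2 = 164.6 + 154.9, so R_Y^{YZ} = 76.07 kN and R_Z = 58.8 − 76.07 = -17.27 kN.

R_Z = -17.27 kN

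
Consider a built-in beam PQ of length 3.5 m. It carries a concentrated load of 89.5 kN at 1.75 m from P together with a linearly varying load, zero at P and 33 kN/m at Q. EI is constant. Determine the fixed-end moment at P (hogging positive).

M_P = 52.63 kN·m

Release both end moments; the primary structure is a simply-supported span PQ with redundants M_P and M_Q.
On the primary (simply-supported) span, the end slopes from the loading are:
  at P: point load 89.5 at a = 1.75: Pab(L + b)/(6LEI) = 68.52/EI
  at Q: point load 89.5 at a = 1.75: Pab(L + a)/(6LEI) = 68.52/EI
  at P: triangular load, peak 33: 7w₀L³/(360EI) = 27.51/EI
  at Q: triangular load, peak 33: w₀L³/(45EI) = 31.44/EI
  θ_P0 = 96.03/EI,  θ_Q0 = 99.97/EI
Flexibility coefficients: a unit moment at one end gives L/(3EI) there and L/(6EI) at the far end, so f₁₁ = f₂₂ = 1.167/EI and f₁₂ = f₂₁ = 0.5833/EI.
Compatibility — zero rotation at each built-in end:
  1.167 M_P + 0.5833 M_Q = 96.03
  0.5833 M_P + 1.167 M_Q = 99.97
Solving the pair gives M_P = 52.63 kN·m and M_Q = 59.37 kN·m (hogging).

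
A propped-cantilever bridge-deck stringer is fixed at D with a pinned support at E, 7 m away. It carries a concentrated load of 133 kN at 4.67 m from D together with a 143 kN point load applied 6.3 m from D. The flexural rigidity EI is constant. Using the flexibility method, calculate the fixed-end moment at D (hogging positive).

M_D = 187.3 kN·m

Choose R_E as the redundant. The primary structure is the cantilever fixed at D.
Deflection at E on the released cantilever, summing each load's contribution:
  point load 133 at a = 4.67: Pa²(3L − a)/(6EI) = 7894/EI
  point load 143 at a = 6.3: Pa²(3L − a)/(6EI) = 13905/EI
  δ_0 = 21800/EI
Tip deflection under a unit load at E: L³/(3EI) = 114.3/EI.
Compatibility at E: δ_0 − R_E·δ_{EE} = 0, so R_E = 21800/114.3 = 190.7 kN.
Moment equilibrium about D: M_D = Σ(load moments about D) − R_E·L = 1522 − 190.7×7 = 187.3 kN·m.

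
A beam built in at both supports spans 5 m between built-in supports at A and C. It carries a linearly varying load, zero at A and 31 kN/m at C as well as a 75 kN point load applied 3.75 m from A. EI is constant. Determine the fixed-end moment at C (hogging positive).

Release both end moments; the primary structure is a simply-supported span AC with redundants M_A and M_C.
On the primary (simply-supported) span, the end slopes from the loading are:
  at A: triangular load, peak 31: 7w₀L³/(360EI) = 75.35/EI
  at C: triangular load, peak 31: w₀L³/(45EI) = 86.11/EI
  at A: point load 75 at a = 3.75: Pab(L + b)/(6LEI) = 73.24/EI
  at C: point load 75 at a = 3.75: Pab(L + a)/(6LEI) = 102.5/EI
  θ_A0 = 148.6/EI,  θ_C0 = 188.7/EI
Flexibility coefficients: a unit moment at one end gives L/(3EI) there and L/(6EI) at the far end, so f₁₁ = f₂₂ = 1.667/EI and f₁₂ = f₂₁ = 0.8333/EI.
Compatibility — zero rotation at each built-in end:
  1.667 M_A + 0.8333 M_C = 148.6
  0.8333 M_A + 1.667 M_C = 188.7
Solving the pair gives M_A = 43.41 kN·m and M_C = 91.48 kN·m (hogging).

M_C = 91.48 kN·m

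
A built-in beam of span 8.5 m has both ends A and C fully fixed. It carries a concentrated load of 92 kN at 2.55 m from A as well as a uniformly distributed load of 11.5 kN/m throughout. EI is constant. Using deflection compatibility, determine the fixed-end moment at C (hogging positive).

Release both end moments; the primary structure is a simply-supported span AC with redundants M_A and M_C.
End rotations of the released simple span under the applied load (×1/EI):
  at A: point load 92 at a = 2.55: Pab(L + b)/(6LEI) = 395.5/EI
  at C: point load 92 at a = 2.55: Pab(L + a)/(6LEI) = 302.4/EI
  at A: UDL 11.5: wL³/(24EI) = 294.3/EI
  at C: UDL 11.5: wL³/(24EI) = 294.3/EI
  θ_A0 = 689.8/EI,  θ_C0 = 596.7/EI
Flexibility coefficients: a unit moment at one end gives L/(3EI) there and L/(6EI) at the far end, so f₁₁ = f₂₂ = 2.833/EI and f₁₂ = f₂₁ = 1.417/EI.
Compatibility — zero rotation at each built-in end:
  2.833 M_A + 1.417 M_C = 689.8
  1.417 M_A + 2.833 M_C = 596.7
Solving the pair gives M_A = 184.2 kN·m and M_C = 118.5 kN·m (hogging).

M_C = 118.5 kN·m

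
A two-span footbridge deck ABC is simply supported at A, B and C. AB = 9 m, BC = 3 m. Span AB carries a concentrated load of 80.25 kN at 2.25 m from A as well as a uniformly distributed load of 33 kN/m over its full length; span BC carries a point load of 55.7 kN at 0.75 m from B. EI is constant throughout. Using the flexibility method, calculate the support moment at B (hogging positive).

M_B = 320.9 kN·m

Take M_B as the redundant. Released structure: two simple spans AB and BC with a hinge at B.
Rotations at B on the released spans (each span's end-slope, ×1/EI):
  span AB: point load 80.25 at a = 2.25: Pab(L + a)/(6LEI) = 253.9/EI
  span AB: UDL 33: wL³/(24EI) = 1002/EI
  span BC: point load 55.7 at a = 0.75: Pab(L + b)/(6LEI) = 27.41/EI
  relative rotation θ_0 = (1256 + 27.41)/EI = 1284/EI
A unit hogging moment at B produces rotation L₁/(3EI) + L₂/(3EI) = 4/EI.
Slope continuity at B: θ_0 = M_B·4/EI, so M_B = 1284/4 = 320.9 kN·m (hogging).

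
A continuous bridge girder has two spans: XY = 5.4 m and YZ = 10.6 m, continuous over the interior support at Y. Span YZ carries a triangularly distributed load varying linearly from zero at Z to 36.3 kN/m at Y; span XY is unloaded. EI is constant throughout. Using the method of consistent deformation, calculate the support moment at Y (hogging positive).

Release continuity at Y by inserting a hinge; the redundant is the internal moment M_Y. The primary structure is two simply-supported spans XY and YZ.
Discontinuity in slope at Y on the released structure — sum the simple-span end rotations:
  span YZ: triangular load, peak 36.3: w₀L³/(45EI) = 960.8/EI
  relative rotation θ_0 = (0 + 960.8)/EI = 960.8/EI
A unit hogging moment at Y produces rotation L₁/(3EI) + L₂/(3EI) = 5.333/EI.
Slope continuity at Y: θ_0 = M_Y·5.333/EI, so M_Y = 960.8/5.333 = 180.1 kN·m (hogging).

M_Y = 180.1 kN·m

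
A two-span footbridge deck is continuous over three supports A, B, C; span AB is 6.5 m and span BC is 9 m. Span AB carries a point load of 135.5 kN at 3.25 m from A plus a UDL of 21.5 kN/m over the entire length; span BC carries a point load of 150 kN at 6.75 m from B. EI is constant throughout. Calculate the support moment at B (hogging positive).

Take M_B as the redundant. Released structure: two simple spans AB and BC with a hinge at B.
Rotations at B on the released spans (each span's end-slope, ×1/EI):
  span AB: point load 135.5 at a = 3.25: Pab(L + a)/(6LEI) = 357.8/EI
  span AB: UDL 21.5: wL³/(24EI) = 246/EI
  span BC: point load 150 at a = 6.75: Pab(L + b)/(6LEI) = 474.6/EI
  relative rotation θ_0 = (603.8 + 474.6)/EI = 1078/EI
A unit hogging moment at B produces rotation L₁/(3EI) + L₂/(3EI) = 5.167/EI.
Slope continuity at B: θ_0 = M_B·5.167/EI, so M_B = 1078/5.167 = 208.7 kN·m (hogging).

M_B = 208.7 kN·m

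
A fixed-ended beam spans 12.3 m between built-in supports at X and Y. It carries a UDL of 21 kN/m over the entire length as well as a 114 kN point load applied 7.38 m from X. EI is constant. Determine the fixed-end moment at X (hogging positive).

Take the two fixed-end moments M_X, M_Y as redundants; the released structure is the simple span XY.
End rotations of the released simple span under the applied load (×1/EI):
  at X: UDL 21: wL³/(24EI) = 1628/EI
  at Y: UDL 21: wL³/(24EI) = 1628/EI
  at X: point load 114 at a = 7.38: Pab(L + b)/(6LEI) = 965.8/EI
  at Y: point load 114 at a = 7.38: Pab(L + a)/(6LEI) = 1104/EI
  θ_X0 = 2594/EI,  θ_Y0 = 2732/EI
Flexibility coefficients: a unit moment at one end gives L/(3EI) there and L/(6EI) at the far end, so f₁₁ = f₂₂ = 4.1/EI and f₁₂ = f₂₁ = 2.05/EI.
Compatibility — zero rotation at each built-in end:
  4.1 M_X + 2.05 M_Y = 2594
  2.05 M_X + 4.1 M_Y = 2732
Solving the pair gives M_X = 399.4 kN·m and M_Y = 466.7 kN·m (hogging).

M_X = 399.4 kN·m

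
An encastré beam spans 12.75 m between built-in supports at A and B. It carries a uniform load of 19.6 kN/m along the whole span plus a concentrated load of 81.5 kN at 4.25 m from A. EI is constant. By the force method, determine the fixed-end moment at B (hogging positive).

Release both end moments; the primary structure is a simply-supported span AB with redundants M_A and M_B.
End rotations of the released simple span under the applied load (×1/EI):
  at A: UDL 19.6: wL³/(24EI) = 1693/EI
  at B: UDL 19.6: wL³/(24EI) = 1693/EI
  at A: point load 81.5 at a = 4.25: Pab(L + b)/(6LEI) = 817.8/EI
  at B: point load 81.5 at a = 4.25: Pab(L + a)/(6LEI) = 654.3/EI
  θ_A0 = 2511/EI,  θ_B0 = 2347/EI
Flexibility coefficients: a unit moment at one end gives L/(3EI) there and L/(6EI) at the far end, so f₁₁ = f₂₂ = 4.25/EI and f₁₂ = f₂₁ = 2.125/EI.
Compatibility — zero rotation at each built-in end:
  4.25 M_A + 2.125 M_B = 2511
  2.125 M_A + 4.25 M_B = 2347
Solving the pair gives M_A = 419.5 kN·m and M_B = 342.5 kN·m (hogging).

M_B = 342.5 kN·m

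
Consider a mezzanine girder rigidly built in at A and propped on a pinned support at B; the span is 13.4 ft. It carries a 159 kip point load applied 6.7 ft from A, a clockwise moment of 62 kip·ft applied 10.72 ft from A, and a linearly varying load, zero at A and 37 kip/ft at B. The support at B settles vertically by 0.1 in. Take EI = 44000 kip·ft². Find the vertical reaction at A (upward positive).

R_A = 214.7 kip

Remove the prop at B; the released (primary) structure is a cantilever built in at A.
Downward deflection at the released point B due to the loads:
  point load 159 at a = 6.7: Pa²(3L − a)/(6EI) = 39851/EI
  clockwise couple 62 at a = 10.72: M₀a(2L − a)/(2EI) = 5344/EI
  triangular load, peak 37 at the free end: 11w₀L⁴/(120EI) = 109353/EI
  δ_0 = 154548/EI
Flexibility coefficient — unit upward force at B: δ_{BB} = L³/(3EI) = 802/EI.
With EI = 44000 kip·ft²: δ_0 = 3.5125 ft and δ_{BB} = 0.018228 ft/kip.
Compatibility — the beam at B must follow the support down by 0.008333 ft: δ_0 − R_B·δ_{BB} = 0.008333, so R_B = (3.5125 − 0.008333)/0.018228 = 192.2 kip.
Vertical equilibrium: R_A = ΣP − R_B = 406.9 − 192.2 = 214.7 kip.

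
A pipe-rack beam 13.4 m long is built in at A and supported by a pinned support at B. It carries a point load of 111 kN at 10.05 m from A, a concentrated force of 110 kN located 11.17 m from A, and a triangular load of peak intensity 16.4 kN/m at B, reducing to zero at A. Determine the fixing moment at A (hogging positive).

Choose R_B as the redundant. The primary structure is the cantilever fixed at A.
Downward deflection at the released point B due to the loads:
  point load 111 at a = 10.05: Pa²(3L − a)/(6EI) = 56337/EI
  point load 110 at a = 11.17: Pa²(3L − a)/(6EI) = 66404/EI
  triangular load, peak 16.4 at the free end: 11w₀L⁴/(120EI) = 48470/EI
  δ_0 = 171211/EI
Flexibility coefficient — unit upward force at B: δ_{BB} = L³/(3EI) = 802/EI.
Compatibility at B: δ_0 − R_B·δ_{BB} = 0, so R_B = 171211/802 = 213.5 kN.
Moment equilibrium about A: M_A = Σ(load moments about A) − R_B·L = 3326 − 213.5×13.4 = 465.3 kN·m.

M_A = 465.3 kN·m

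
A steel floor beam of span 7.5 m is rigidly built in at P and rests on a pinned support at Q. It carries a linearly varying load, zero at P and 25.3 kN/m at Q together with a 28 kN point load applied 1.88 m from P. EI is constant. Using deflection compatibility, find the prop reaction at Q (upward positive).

Choose R_Q as the redundant. The primary structure is the cantilever fixed at P.
Primary-structure tip deflection at Q by superposition:
  triangular load, peak 25.3 at the free end: 11w₀L⁴/(120EI) = 7338/EI
  point load 28 at a = 1.88: Pa²(3L − a)/(6EI) = 340.1/EI
  δ_0 = 7678/EI
Tip deflection under a unit load at Q: L³/(3EI) = 140.6/EI.
Compatibility at Q: δ_0 − R_Q·δ_{QQ} = 0, so R_Q = 7678/140.6 = 54.6 kN.

R_Q = 54.6 kN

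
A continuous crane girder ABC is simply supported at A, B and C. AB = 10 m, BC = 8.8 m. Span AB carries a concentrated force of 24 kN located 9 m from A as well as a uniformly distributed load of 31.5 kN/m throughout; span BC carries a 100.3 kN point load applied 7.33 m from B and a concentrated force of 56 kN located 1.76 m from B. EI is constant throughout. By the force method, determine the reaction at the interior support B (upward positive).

R_B = 302 kN

Release continuity at B by inserting a hinge; the redundant is the internal moment M_B. The primary structure is two simply-supported spans AB and BC.
Rotations at B on the released spans (each span's end-slope, ×1/EI):
  span AB: point load 24 at a = 9: Pab(L + a)/(6LEI) = 68.4/EI
  span AB: UDL 31.5: wL³/(24EI) = 1312/EI
  span BC: point load 100.3 at a = 7.33: Pab(L + b)/(6LEI) = 210.2/EI
  span BC: point load 56 at a = 1.76: Pab(L + b)/(6LEI) = 208.2/EI
  relative rotation θ_0 = (1381 + 418.4)/EI = 1799/EI
A unit hogging moment at B produces rotation L₁/(3EI) + L₂/(3EI) = 6.267/EI.
Compatibility: M_B·(L₁+L₂)/(3EI) = θ_0, giving M_B = 287.1 kN·m (hogging).
Span AB, ΣM about A with M_B applied at B: R_B^{AB}·10 = 1791 + 287.1, so R_B^{AB} = 207.8 kN and R_A = 339 − 207.8 = 131.2 kN.
Span BC, ΣM about C: R_B^{BC}·8.8 = 541.7 + 287.1, so R_B^{BC} = 94.18 kN and R_C = 156.3 − 94.18 = 62.12 kN.
R_B = 207.8 + 94.18 = 302 kN.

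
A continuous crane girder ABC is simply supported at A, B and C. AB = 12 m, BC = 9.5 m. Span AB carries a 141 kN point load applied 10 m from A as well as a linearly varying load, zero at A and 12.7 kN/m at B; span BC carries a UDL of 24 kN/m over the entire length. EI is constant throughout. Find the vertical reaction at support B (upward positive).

R_B = 340.4 kN

Insert a hinge at B; M_B is the redundant, and each span becomes simply supported.
End slopes at the hinge B, treating each span as simply supported:
  span AB: point load 141 at a = 10: Pab(L + a)/(6LEI) = 861.7/EI
  span AB: triangular load, peak 12.7: w₀L³/(45EI) = 487.7/EI
  span BC: UDL 24: wL³/(24EI) = 857.4/EI
  relative rotation θ_0 = (1349 + 857.4)/EI = 2207/EI
A unit hogging moment at B produces rotation L₁/(3EI) + L₂/(3EI) = 7.167/EI.
Compatibility: M_B·(L₁+L₂)/(3EI) = θ_0, giving M_B = 307.9 kN·m (hogging).
Span AB, ΣM about A with M_B applied at B: R_B^{AB}·12 = 2020 + 307.9, so R_B^{AB} = 194 kN and R_A = 217.2 − 194 = 23.24 kN.
Span BC, ΣM about C: R_B^{BC}·9.5 = 1083 + 307.9, so R_B^{BC} = 146.4 kN and R_C = 228 − 146.4 = 81.59 kN.
R_B = 194 + 146.4 = 340.4 kN.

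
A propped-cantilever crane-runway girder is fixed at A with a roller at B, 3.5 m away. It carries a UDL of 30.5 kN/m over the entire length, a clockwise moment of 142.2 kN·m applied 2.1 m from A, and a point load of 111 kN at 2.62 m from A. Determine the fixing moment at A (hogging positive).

Remove the prop at B; the released (primary) structure is a cantilever built in at A.
Primary-structure tip deflection at B by superposition:
  UDL 30.5: wL⁴/(8EI) = 572.1/EI
  clockwise couple 142.2 at a = 2.1: M₀a(2L − a)/(2EI) = 731.6/EI
  point load 111 at a = 2.62: Pa²(3L − a)/(6EI) = 1001/EI
  δ_0 = 2304/EI
Flexibility coefficient — unit upward force at B: δ_{BB} = L³/(3EI) = 14.29/EI.
The prop prevents deflection at B: R_B = δ_0/δ_{BB} = 2304/14.29 = 161.2 kN.
Moment equilibrium about A: M_A = Σ(load moments about A) − R_B·L = 619.8 − 161.2×3.5 = 55.48 kN·m.

M_A = 55.48 kN·m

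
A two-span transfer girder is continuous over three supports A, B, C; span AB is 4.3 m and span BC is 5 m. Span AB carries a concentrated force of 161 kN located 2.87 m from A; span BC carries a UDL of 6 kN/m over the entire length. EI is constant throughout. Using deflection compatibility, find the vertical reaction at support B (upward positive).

Take M_B as the redundant. Released structure: two simple spans AB and BC with a hinge at B.
End slopes at the hinge B, treating each span as simply supported:
  span AB: point load 161 at a = 2.87: Pab(L + a)/(6LEI) = 183.6/EI
  span BC: UDL 6: wL³/(24EI) = 31.25/EI
  relative rotation θ_0 = (183.6 + 31.25)/EI = 214.9/EI
A unit hogging moment at B produces rotation L₁/(3EI) + L₂/(3EI) = 3.1/EI.
Slope continuity at B: θ_0 = M_B·3.1/EI, so M_B = 214.9/3.1 = 69.32 kN·m (hogging).
Span AB, ΣM about A with M_B applied at B: R_B^{AB}·4.3 = 462.1 + 69.32, so R_B^{AB} = 123.6 kN and R_A = 161 − 123.6 = 37.42 kN.
Span BC, ΣM about C: R_B^{BC}·5 = 75 + 69.32, so R_B^{BC} = 28.86 kN and R_C = 30 − 28.86 = 1.137 kN.
R_B = 123.6 + 28.86 = 152.4 kN.

R_B = 152.4 kN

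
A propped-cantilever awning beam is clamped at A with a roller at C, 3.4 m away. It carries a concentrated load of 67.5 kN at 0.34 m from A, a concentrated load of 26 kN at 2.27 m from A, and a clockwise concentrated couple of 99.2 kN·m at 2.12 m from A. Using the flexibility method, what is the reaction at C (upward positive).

R_C = 52.06 kN

Choose R_C as the redundant. The primary structure is the cantilever fixed at A.
Free-end deflection of the primary structure under the applied loading (downward +):
  point load 67.5 at a = 0.34: Pa²(3L − a)/(6EI) = 12.82/EI
  point load 26 at a = 2.27: Pa²(3L − a)/(6EI) = 177.1/EI
  clockwise couple 99.2 at a = 2.12: M₀a(2L − a)/(2EI) = 492.1/EI
  δ_0 = 682/EI
Tip deflection under a unit load at C: L³/(3EI) = 13.1/EI.
The prop prevents deflection at C: R_C = δ_0/δ_{CC} = 682/13.1 = 52.06 kN.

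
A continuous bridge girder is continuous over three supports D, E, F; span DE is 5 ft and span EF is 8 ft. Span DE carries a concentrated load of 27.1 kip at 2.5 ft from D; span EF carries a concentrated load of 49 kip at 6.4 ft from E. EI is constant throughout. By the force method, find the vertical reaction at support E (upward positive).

R_E = 34.05 kip

Insert a hinge at E; M_E is the redundant, and each span becomes simply supported.
Discontinuity in slope at E on the released structure — sum the simple-span end rotations:
  span DE: point load 27.1 at a = 2.5: Pab(L + a)/(6LEI) = 42.34/EI
  span EF: point load 49 at a = 6.4: Pab(L + b)/(6LEI) = 100.4/EI
  relative rotation θ_0 = (42.34 + 100.4)/EI = 142.7/EI
A unit hogging moment at E produces rotation L₁/(3EI) + L₂/(3EI) = 4.333/EI.
Compatibility: M_E·(L₁+L₂)/(3EI) = θ_0, giving M_E = 32.93 kip·ft (hogging).
Span DE, ΣM about D with M_E applied at E: R_E^{DE}·5 = 67.75 + 32.93, so R_E^{DE} = 20.14 kip and R_D = 27.1 − 20.14 = 6.964 kip.
Span EF, ΣM about F: R_E^{EF}·8 = 78.4 + 32.93, so R_E^{EF} = 13.92 kip and R_F = 49 − 13.92 = 35.08 kip.
R_E = 20.14 + 13.92 = 34.05 kip.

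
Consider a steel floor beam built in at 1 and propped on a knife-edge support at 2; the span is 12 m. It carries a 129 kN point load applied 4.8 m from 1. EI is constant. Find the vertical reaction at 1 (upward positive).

Take the reaction at 2 as the redundant and release it; the primary structure is a cantilever fixed at 1.
Deflection at 2 on the released cantilever, summing each load's contribution:
  point load 129 at a = 4.8: Pa²(3L − a)/(6EI) = 15455/EI
Flexibility coefficient — unit upward force at 2: δ_{22} = L³/(3EI) = 576/EI.
The prop prevents deflection at 2: R_2 = δ_0/δ_{22} = 15455/576 = 26.83 kN.
Vertical equilibrium: R_1 = ΣP − R_2 = 129 − 26.83 = 102.2 kN.

R_1 = 102.2 kN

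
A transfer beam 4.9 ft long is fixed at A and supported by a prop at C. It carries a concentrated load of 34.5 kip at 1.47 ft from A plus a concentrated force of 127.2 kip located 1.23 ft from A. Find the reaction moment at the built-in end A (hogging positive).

M_A = 132.7 kip·ft

Take the reaction at C as the redundant and release it; the primary structure is a cantilever fixed at A.
Downward deflection at the released point C due to the loads:
  point load 34.5 at a = 1.47: Pa²(3L − a)/(6EI) = 164.4/EI
  point load 127.2 at a = 1.23: Pa²(3L − a)/(6EI) = 432/EI
  δ_0 = 596.4/EI
Tip deflection under a unit load at C: L³/(3EI) = 39.22/EI.
The prop prevents deflection at C: R_C = δ_0/δ_{CC} = 596.4/39.22 = 15.21 kip.
Moment equilibrium about A: M_A = Σ(load moments about A) − R_C·L = 207.2 − 15.21×4.9 = 132.7 kip·ft.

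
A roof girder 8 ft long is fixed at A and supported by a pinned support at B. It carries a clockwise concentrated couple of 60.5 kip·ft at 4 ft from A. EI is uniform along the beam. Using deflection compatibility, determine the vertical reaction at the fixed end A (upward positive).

R_A = -8.508 kip

Release the roller at B. Primary structure: cantilever fixed at A.
Free-end deflection of the primary structure under the applied loading (downward +):
  clockwise couple 60.5 at a = 4: M₀a(2L − a)/(2EI) = 1452/EI
Flexibility coefficient — unit upward force at B: δ_{BB} = L³/(3EI) = 170.7/EI.
The prop prevents deflection at B: R_B = δ_0/δ_{BB} = 1452/170.7 = 8.508 kip.
Vertical equilibrium: R_A = ΣP − R_B = 0 − 8.508 = -8.508 kip.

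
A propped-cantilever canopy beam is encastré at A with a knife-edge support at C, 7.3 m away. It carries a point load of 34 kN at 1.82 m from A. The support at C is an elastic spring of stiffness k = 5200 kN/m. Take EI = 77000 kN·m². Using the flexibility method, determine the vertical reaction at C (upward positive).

Take the reaction at C as the redundant and release it; the primary structure is a cantilever fixed at A.
Free-end deflection of the primary structure under the applied loading (downward +):
  point load 34 at a = 1.82: Pa²(3L − a)/(6EI) = 376.9/EI
Flexibility coefficient — unit upward force at C: δ_{CC} = L³/(3EI) = 129.7/EI.
With EI = 77000 kN·m²: δ_0 = 0.004895 m and δ_{CC} = 0.001684 m/kN.
Compatibility — the spring shortens by R_C/k under the reaction it provides: δ_0 − R_C·δ_{CC} = R_C/k. With 1/k = 0.000192 m/kN, R_C = δ_0 / (δ_{CC} + 1/k) = 0.004895 / (0.001684 + 0.000192) = 2.609 kN.

R_C = 2.609 kN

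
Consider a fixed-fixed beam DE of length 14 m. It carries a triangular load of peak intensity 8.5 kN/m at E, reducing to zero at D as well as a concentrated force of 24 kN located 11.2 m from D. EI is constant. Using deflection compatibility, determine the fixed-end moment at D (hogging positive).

Release both end moments; the primary structure is a simply-supported span DE with redundants M_D and M_E.
Simple-span end rotations at D and E under the given loads:
  at D: triangular load, peak 8.5: 7w₀L³/(360EI) = 453.5/EI
  at E: triangular load, peak 8.5: w₀L³/(45EI) = 518.3/EI
  at D: point load 24 at a = 11.2: Pab(L + b)/(6LEI) = 150.5/EI
  at E: point load 24 at a = 11.2: Pab(L + a)/(6LEI) = 225.8/EI
  θ_D0 = 604.1/EI,  θ_E0 = 744.1/EI
Flexibility coefficients: a unit moment at one end gives L/(3EI) there and L/(6EI) at the far end, so f₁₁ = f₂₂ = 4.667/EI and f₁₂ = f₂₁ = 2.333/EI.
Compatibility — zero rotation at each built-in end:
  4.667 M_D + 2.333 M_E = 604.1
  2.333 M_D + 4.667 M_E = 744.1
Solving the pair gives M_D = 66.29 kN·m and M_E = 126.3 kN·m (hogging).

M_D = 66.29 kN·m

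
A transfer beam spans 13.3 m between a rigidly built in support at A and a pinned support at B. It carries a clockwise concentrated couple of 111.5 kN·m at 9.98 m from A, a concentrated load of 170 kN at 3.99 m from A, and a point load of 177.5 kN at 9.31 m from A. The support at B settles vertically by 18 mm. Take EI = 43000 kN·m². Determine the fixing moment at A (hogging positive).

M_A = 693.6 kN·m

Remove the prop at B; the released (primary) structure is a cantilever built in at A.
Downward deflection at the released point B due to the loads:
  clockwise couple 111.5 at a = 9.98: M₀a(2L − a)/(2EI) = 9247/EI
  point load 170 at a = 3.99: Pa²(3L − a)/(6EI) = 16198/EI
  point load 177.5 at a = 9.31: Pa²(3L − a)/(6EI) = 78438/EI
  δ_0 = 103883/EI
Tip deflection under a unit load at B: L³/(3EI) = 784.2/EI.
With EI = 43000 kN·m²: δ_0 = 2.4159 m and δ_{BB} = 0.018237 m/kN.
Compatibility — the beam at B must follow the support down by 0.018 m: δ_0 − R_B·δ_{BB} = 0.018, so R_B = (2.4159 − 0.018)/0.018237 = 131.5 kN.
Moment equilibrium about A: M_A = Σ(load moments about A) − R_B·L = 2442 − 131.5×13.3 = 693.6 kN·m.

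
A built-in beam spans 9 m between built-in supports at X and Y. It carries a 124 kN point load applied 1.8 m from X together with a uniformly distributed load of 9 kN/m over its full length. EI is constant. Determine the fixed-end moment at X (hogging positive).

M_X = 203.6 kN·m

Take the two fixed-end moments M_X, M_Y as redundants; the released structure is the simple span XY.
On the primary (simply-supported) span, the end slopes from the loading are:
  at X: point load 124 at a = 1.8: Pab(L + b)/(6LEI) = 482.1/EI
  at Y: point load 124 at a = 1.8: Pab(L + a)/(6LEI) = 321.4/EI
  at X: UDL 9: wL³/(24EI) = 273.4/EI
  at Y: UDL 9: wL³/(24EI) = 273.4/EI
  θ_X0 = 755.5/EI,  θ_Y0 = 594.8/EI
Flexibility coefficients: a unit moment at one end gives L/(3EI) there and L/(6EI) at the far end, so f₁₁ = f₂₂ = 3/EI and f₁₂ = f₂₁ = 1.5/EI.
Compatibility — zero rotation at each built-in end:
  3 M_X + 1.5 M_Y = 755.5
  1.5 M_X + 3 M_Y = 594.8
Solving the pair gives M_X = 203.6 kN·m and M_Y = 96.46 kN·m (hogging).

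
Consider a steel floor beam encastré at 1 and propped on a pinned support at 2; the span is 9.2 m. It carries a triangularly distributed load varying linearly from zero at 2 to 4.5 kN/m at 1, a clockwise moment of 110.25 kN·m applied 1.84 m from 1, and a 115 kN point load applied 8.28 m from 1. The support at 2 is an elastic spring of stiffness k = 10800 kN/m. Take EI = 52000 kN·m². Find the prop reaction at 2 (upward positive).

Remove the prop at 2; the released (primary) structure is a cantilever built in at 1.
Free-end deflection of the primary structure under the applied loading (downward +):
  triangular load, peak 4.5 at the fixed end: w₀L⁴/(30EI) = 1075/EI
  clockwise couple 110.25 at a = 1.84: M₀a(2L − a)/(2EI) = 1680/EI
  point load 115 at a = 8.28: Pa²(3L − a)/(6EI) = 25387/EI
  δ_0 = 28141/EI
Flexibility coefficient — unit upward force at 2: δ_{22} = L³/(3EI) = 259.6/EI.
With EI = 52000 kN·m²: δ_0 = 0.54118 m and δ_{22} = 0.004992 m/kN.
Compatibility — the spring shortens by R_2/k under the reaction it provides: δ_0 − R_2·δ_{22} = R_2/k. With 1/k = 0.000093 m/kN, R_2 = δ_0 / (δ_{22} + 1/k) = 0.54118 / (0.004992 + 0.000093) = 106.4 kN.

R_2 = 106.4 kN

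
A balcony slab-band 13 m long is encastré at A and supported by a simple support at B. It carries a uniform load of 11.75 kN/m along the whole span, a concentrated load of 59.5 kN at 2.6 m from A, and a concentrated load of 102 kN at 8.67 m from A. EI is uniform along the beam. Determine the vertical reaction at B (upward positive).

R_B = 113.5 kN

Choose R_B as the redundant. The primary structure is the cantilever fixed at A.
Free-end deflection of the primary structure under the applied loading (downward +):
  UDL 11.75: wL⁴/(8EI) = 41949/EI
  point load 59.5 at a = 2.6: Pa²(3L − a)/(6EI) = 2440/EI
  point load 102 at a = 8.67: Pa²(3L − a)/(6EI) = 38758/EI
  δ_0 = 83147/EI
Tip deflection under a unit load at B: L³/(3EI) = 732.3/EI.
The prop prevents deflection at B: R_B = δ_0/δ_{BB} = 83147/732.3 = 113.5 kN.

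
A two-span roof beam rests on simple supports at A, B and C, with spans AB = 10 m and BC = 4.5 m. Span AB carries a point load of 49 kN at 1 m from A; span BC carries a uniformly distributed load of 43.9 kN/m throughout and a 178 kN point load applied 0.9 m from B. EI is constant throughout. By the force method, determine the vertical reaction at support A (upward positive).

Insert a hinge at B; M_B is the redundant, and each span becomes simply supported.
Discontinuity in slope at B on the released structure — sum the simple-span end rotations:
  span AB: point load 49 at a = 1: Pab(L + a)/(6LEI) = 80.85/EI
  span BC: UDL 43.9: wL³/(24EI) = 166.7/EI
  span BC: point load 178 at a = 0.9: Pab(L + b)/(6LEI) = 173/EI
  relative rotation θ_0 = (80.85 + 339.7)/EI = 420.5/EI
A unit hogging moment at B produces rotation L₁/(3EI) + L₂/(3EI) = 4.833/EI.
Compatibility: M_B·(L₁+L₂)/(3EI) = θ_0, giving M_B = 87.01 kN·m (hogging).
Span AB, ΣM about A with M_B applied at B: R_B^{AB}·10 = 49 + 87.01, so R_B^{AB} = 13.6 kN and R_A = 49 − 13.6 = 35.4 kN.

R_A = 35.4 kN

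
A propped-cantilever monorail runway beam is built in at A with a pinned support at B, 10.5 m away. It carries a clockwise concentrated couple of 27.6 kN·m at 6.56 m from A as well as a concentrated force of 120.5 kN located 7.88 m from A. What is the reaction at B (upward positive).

R_B = 79.72 kN

Remove the prop at B; the released (primary) structure is a cantilever built in at A.
Free-end deflection of the primary structure under the applied loading (downward +):
  clockwise couple 27.6 at a = 6.56: M₀a(2L − a)/(2EI) = 1307/EI
  point load 120.5 at a = 7.88: Pa²(3L − a)/(6EI) = 29456/EI
  δ_0 = 30763/EI
Tip deflection under a unit load at B: L³/(3EI) = 385.9/EI.
Compatibility at B: δ_0 − R_B·δ_{BB} = 0, so R_B = 30763/385.9 = 79.72 kN.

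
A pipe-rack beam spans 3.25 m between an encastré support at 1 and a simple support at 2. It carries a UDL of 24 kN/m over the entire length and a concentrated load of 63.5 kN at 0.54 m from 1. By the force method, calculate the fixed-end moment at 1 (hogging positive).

Take the reaction at 2 as the redundant and release it; the primary structure is a cantilever fixed at 1.
Primary-structure tip deflection at 2 by superposition:
  UDL 24: wL⁴/(8EI) = 334.7/EI
  point load 63.5 at a = 0.54: Pa²(3L − a)/(6EI) = 28.42/EI
  δ_0 = 363.1/EI
Flexibility coefficient — unit upward force at 2: δ_{22} = L³/(3EI) = 11.44/EI.
Compatibility at 2: δ_0 − R_2·δ_{22} = 0, so R_2 = 363.1/11.44 = 31.73 kN.
Moment equilibrium about 1: M_1 = Σ(load moments about 1) − R_2·L = 161 − 31.73×3.25 = 57.9 kN·m.

M_1 = 57.9 kN·m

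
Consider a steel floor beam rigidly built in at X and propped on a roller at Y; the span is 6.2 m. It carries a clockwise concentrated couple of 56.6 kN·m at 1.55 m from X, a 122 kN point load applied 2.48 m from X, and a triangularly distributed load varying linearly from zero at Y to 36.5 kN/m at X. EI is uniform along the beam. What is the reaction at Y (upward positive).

Release the roller at Y. Primary structure: cantilever fixed at X.
Downward deflection at the released point Y due to the loads:
  clockwise couple 56.6 at a = 1.55: M₀a(2L − a)/(2EI) = 475.9/EI
  point load 122 at a = 2.48: Pa²(3L − a)/(6EI) = 2016/EI
  triangular load, peak 36.5 at the fixed end: w₀L⁴/(30EI) = 1798/EI
  δ_0 = 4290/EI
Tip deflection under a unit load at Y: L³/(3EI) = 79.44/EI.
Compatibility at Y: δ_0 − R_Y·δ_{YY} = 0, so R_Y = 4290/79.44 = 54 kN.

R_Y = 54 kN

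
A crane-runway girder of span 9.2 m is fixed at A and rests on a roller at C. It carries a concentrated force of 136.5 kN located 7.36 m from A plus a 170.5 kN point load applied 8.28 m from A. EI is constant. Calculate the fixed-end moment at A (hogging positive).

M_A = 198.2 kN·m

Release the roller at C. Primary structure: cantilever fixed at A.
Deflection at C on the released cantilever, summing each load's contribution:
  point load 136.5 at a = 7.36: Pa²(3L − a)/(6EI) = 24943/EI
  point load 170.5 at a = 8.28: Pa²(3L − a)/(6EI) = 37639/EI
  δ_0 = 62582/EI
Flexibility coefficient — unit upward force at C: δ_{CC} = L³/(3EI) = 259.6/EI.
Compatibility at C: δ_0 − R_C·δ_{CC} = 0, so R_C = 62582/259.6 = 241.1 kN.
Moment equilibrium about A: M_A = Σ(load moments about A) − R_C·L = 2416 − 241.1×9.2 = 198.2 kN·m.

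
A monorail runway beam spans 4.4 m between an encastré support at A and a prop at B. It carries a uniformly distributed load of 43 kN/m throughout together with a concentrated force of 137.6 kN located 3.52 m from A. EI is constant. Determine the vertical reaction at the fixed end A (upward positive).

Remove the prop at B; the released (primary) structure is a cantilever built in at A.
Primary-structure tip deflection at B by superposition:
  UDL 43: wL⁴/(8EI) = 2015/EI
  point load 137.6 at a = 3.52: Pa²(3L − a)/(6EI) = 2751/EI
  δ_0 = 4765/EI
Tip deflection under a unit load at B: L³/(3EI) = 28.39/EI.
The prop prevents deflection at B: R_B = δ_0/δ_{BB} = 4765/28.39 = 167.8 kN.
Vertical equilibrium: R_A = ΣP − R_B = 326.8 − 167.8 = 159 kN.

R_A = 159 kN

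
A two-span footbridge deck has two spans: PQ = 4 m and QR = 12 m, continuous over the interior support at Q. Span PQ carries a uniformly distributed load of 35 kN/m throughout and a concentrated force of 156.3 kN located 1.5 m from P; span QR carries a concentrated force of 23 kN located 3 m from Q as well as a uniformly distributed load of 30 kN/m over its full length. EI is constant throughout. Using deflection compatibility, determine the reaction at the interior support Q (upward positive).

R_Q = 486.4 kN

Take M_Q as the redundant. Released structure: two simple spans PQ and QR with a hinge at Q.
Discontinuity in slope at Q on the released structure — sum the simple-span end rotations:
  span PQ: UDL 35: wL³/(24EI) = 93.33/EI
  span PQ: point load 156.3 at a = 1.5: Pab(L + a)/(6LEI) = 134.3/EI
  span QR: point load 23 at a = 3: Pab(L + b)/(6LEI) = 181.1/EI
  span QR: UDL 30: wL³/(24EI) = 2160/EI
  relative rotation θ_0 = (227.7 + 2341)/EI = 2569/EI
A unit hogging moment at Q produces rotation L₁/(3EI) + L₂/(3EI) = 5.333/EI.
Compatibility: M_Q·(L₁+L₂)/(3EI) = θ_0, giving M_Q = 481.6 kN·m (hogging).
Span PQ, ΣM about P with M_Q applied at Q: R_Q^{PQ}·4 = 514.5 + 481.6, so R_Q^{PQ} = 249 kN and R_P = 296.3 − 249 = 47.28 kN.
Span QR, ΣM about R: R_Q^{QR}·12 = 2367 + 481.6, so R_Q^{QR} = 237.4 kN and R_R = 383 − 237.4 = 145.6 kN.
R_Q = 249 + 237.4 = 486.4 kN.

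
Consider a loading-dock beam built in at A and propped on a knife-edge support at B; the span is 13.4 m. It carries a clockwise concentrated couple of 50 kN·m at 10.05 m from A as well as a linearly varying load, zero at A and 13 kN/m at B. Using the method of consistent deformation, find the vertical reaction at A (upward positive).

R_A = 33.95 kN

Choose R_B as the redundant. The primary structure is the cantilever fixed at A.
Primary-structure tip deflection at B by superposition:
  clockwise couple 50 at a = 10.05: M₀a(2L − a)/(2EI) = 4208/EI
  triangular load, peak 13 at the free end: 11w₀L⁴/(120EI) = 38421/EI
  δ_0 = 42630/EI
Flexibility coefficient — unit upward force at B: δ_{BB} = L³/(3EI) = 802/EI.
The prop prevents deflection at B: R_B = δ_0/δ_{BB} = 42630/802 = 53.15 kN.
Vertical equilibrium: R_A = ΣP − R_B = 87.1 − 53.15 = 33.95 kN.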